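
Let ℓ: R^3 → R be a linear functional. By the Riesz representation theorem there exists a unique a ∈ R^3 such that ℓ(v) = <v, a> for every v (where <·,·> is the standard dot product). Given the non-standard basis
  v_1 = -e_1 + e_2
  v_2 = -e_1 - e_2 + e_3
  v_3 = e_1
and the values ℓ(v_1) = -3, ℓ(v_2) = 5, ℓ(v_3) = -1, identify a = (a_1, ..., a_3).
a = (-1, -4, 0)

Write a = (a_1, ..., a_3) in the standard basis. For each basis vector v_i, ℓ(v_i) = <v_i, a> is a linear equation in the a_j's. Collect the n equations into a matrix system V a = ℓ, where row i of V is v_i (expressed in the standard basis). Since V is invertible (lower-triangular with 1s on the diagonal, up to permutation), solve by back-substitution:
  V =
[[-1, 1, 0],
 [-1, -1, 1],
 [1, 0, 0]]
  V a = (-3, 5, -1)
Solving gives a = (-1, -4, 0).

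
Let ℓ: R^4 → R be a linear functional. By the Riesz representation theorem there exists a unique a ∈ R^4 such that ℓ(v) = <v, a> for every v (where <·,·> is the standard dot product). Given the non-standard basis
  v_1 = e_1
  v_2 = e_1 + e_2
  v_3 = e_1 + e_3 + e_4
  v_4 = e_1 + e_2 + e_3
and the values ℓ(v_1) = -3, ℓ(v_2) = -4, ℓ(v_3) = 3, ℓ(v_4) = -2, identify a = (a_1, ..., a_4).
a = (-3, -1, 2, 4)

Write a = (a_1, ..., a_4) in the standard basis. For each basis vector v_i, ℓ(v_i) = <v_i, a> is a linear equation in the a_j's. Collect the n equations into a matrix system V a = ℓ, where row i of V is v_i (expressed in the standard basis). Since V is invertible (lower-triangular with 1s on the diagonal, up to permutation), solve by back-substitution:
  V =
[[1, 0, 0, 0],
 [1, 1, 0, 0],
 [1, 0, 1, 1],
 [1, 1, 1, 0]]
  V a = (-3, -4, 3, -2)
Solving gives a = (-3, -1, 2, 4).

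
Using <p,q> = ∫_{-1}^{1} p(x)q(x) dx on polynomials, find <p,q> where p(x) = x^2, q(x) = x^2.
<p,q> = 2/5

Expand the product: p(x)·q(x) = x^4.
∫_{-1}^{1} of each monomial x^k gives [2/(k+1) if k even, 0 if k odd]. Integrating term-by-term (or equivalently evaluating the antiderivative F(x) = x^5/5 at the endpoints):
  F(1) − F(−1) = 1/5 − (-1/5) = 2/5.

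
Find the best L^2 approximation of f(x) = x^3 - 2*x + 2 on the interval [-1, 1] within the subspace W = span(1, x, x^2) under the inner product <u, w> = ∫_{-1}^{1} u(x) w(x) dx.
g(x) = 2 - 7*x/5

The best approximation g ∈ W is the orthogonal projection of f onto W. Writing g = a_0 + a_1 x + a_2 x^2, the coefficients solve the normal equations G · a = b where
  G_{ij} = <φ_i, φ_j> and b_i = <f, φ_i>, with φ_0 = 1, φ_1 = x, φ_2 = x^2.
G =
  [2, 0, 2/3]
  [0, 2/3, 0]
  [2/3, 0, 2/5],
b = (4, -14/15, 4/3).
Solving gives a_0 = 2, a_1 = -7/5, a_2 = 0, so
  g(x) = 2 - 7*x/5.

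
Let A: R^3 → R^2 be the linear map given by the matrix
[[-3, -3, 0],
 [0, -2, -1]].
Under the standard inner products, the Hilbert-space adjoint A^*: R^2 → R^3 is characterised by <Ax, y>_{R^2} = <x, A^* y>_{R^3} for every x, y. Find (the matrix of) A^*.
A^* = A^T =
[[-3, 0],
 [-3, -2],
 [0, -1]]

For real matrices with standard dot products, the defining identity <Ax, y> = <x, A^* y> gives (Ax)^T y = x^T (A^*) y, i.e. x^T A^T y = x^T (A^*) y. Since this holds for all x, y, we must have A^* = A^T. Therefore
A^* =
[[-3, 0],
 [-3, -2],
 [0, -1]].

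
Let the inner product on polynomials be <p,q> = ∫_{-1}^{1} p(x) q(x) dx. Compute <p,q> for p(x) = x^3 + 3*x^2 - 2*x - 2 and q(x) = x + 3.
<p,q> = -104/15

Expand the product: p(x)·q(x) = x^4 + 6*x^3 + 7*x^2 - 8*x - 6.
∫_{-1}^{1} of each monomial x^k gives [2/(k+1) if k even, 0 if k odd]. Integrating term-by-term (or equivalently evaluating the antiderivative F(x) = x^5/5 + 3*x^4/2 + 7*x^3/3 - 4*x^2 - 6*x at the endpoints):
  F(1) − F(−1) = -179/30 − (29/30) = -104/15.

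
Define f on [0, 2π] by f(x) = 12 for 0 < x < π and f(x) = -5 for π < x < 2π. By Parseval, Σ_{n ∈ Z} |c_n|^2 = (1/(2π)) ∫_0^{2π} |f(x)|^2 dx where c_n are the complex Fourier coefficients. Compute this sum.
Σ |c_n|^2 = 169/2

Parseval equates the L^2 energy of f (normalised by 1/(2π)) with the ℓ^2 sum of its Fourier coefficients: (1/(2π)) ∫_0^{2π} |f|^2 = Σ |c_n|^2.
Compute the left side: (1/(2π)) [∫_0^π 12^2 dx + ∫_π^{2π} (-5)^2 dx] = (1/(2π)) · (144π + 25π) = (144 + 25)/2 = 169/2.
So Σ_{n ∈ Z} |c_n|^2 = 169/2.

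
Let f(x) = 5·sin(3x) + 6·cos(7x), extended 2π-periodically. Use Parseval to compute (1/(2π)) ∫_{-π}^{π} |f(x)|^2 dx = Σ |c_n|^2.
Σ |c_n|^2 = 61/2

Expand |f|^2 and use orthogonality of {sin(nx), cos(mx)} on [-π, π]:
  ∫_{-π}^{π} sin(nx)^2 dx = π, ∫ cos(mx)^2 dx = π, and cross terms integrate to 0.
So ∫_{-π}^{π} f(x)^2 dx = 5^2 · π + 6^2 · π = (25 + 36)π.
Divide by 2π: (25 + 36)/2 = 61/2.
By Parseval, this equals Σ |c_n|^2.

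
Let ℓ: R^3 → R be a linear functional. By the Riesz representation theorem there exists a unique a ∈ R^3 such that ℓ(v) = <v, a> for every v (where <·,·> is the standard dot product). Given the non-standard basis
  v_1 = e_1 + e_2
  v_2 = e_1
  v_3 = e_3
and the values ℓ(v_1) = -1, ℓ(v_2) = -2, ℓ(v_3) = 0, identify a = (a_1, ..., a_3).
a = (-2, 1, 0)

Write a = (a_1, ..., a_3) in the standard basis. For each basis vector v_i, ℓ(v_i) = <v_i, a> is a linear equation in the a_j's. Collect the n equations into a matrix system V a = ℓ, where row i of V is v_i (expressed in the standard basis). Since V is invertible (lower-triangular with 1s on the diagonal, up to permutation), solve by back-substitution:
  V =
[[1, 1, 0],
 [1, 0, 0],
 [0, 0, 1]]
  V a = (-1, -2, 0)
Solving gives a = (-2, 1, 0).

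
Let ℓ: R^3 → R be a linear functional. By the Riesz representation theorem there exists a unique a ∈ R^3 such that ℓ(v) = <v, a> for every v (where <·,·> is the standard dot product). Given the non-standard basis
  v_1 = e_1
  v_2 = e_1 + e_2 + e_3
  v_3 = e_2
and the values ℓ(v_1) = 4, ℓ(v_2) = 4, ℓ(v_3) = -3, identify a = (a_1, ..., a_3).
a = (4, -3, 3)

Write a = (a_1, ..., a_3) in the standard basis. For each basis vector v_i, ℓ(v_i) = <v_i, a> is a linear equation in the a_j's. Collect the n equations into a matrix system V a = ℓ, where row i of V is v_i (expressed in the standard basis). Since V is invertible (lower-triangular with 1s on the diagonal, up to permutation), solve by back-substitution:
  V =
[[1, 0, 0],
 [1, 1, 1],
 [0, 1, 0]]
  V a = (4, 4, -3)
Solving gives a = (4, -3, 3).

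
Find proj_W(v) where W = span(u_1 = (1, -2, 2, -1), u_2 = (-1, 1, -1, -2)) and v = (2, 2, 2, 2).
proj_W(v) = (42/61, -24/61, 24/61, 138/61)

Set up U = [u_1 | ... | u_2] ∈ R^(4×2). The projector onto W = col(U) is P = U (U^T U)^(-1) U^T.
Compute U^T U =
  [10, -3]
  [-3, 7],
and U^T v = (0, -6).
Solve U^T U · c = U^T v for the coefficients: c = (-18/61, -60/61). The projection is proj_W(v) = U c.
Check: (v - proj_W(v)) · u_1 = 0  (should be 0).
Check: (v - proj_W(v)) · u_2 = 0  (should be 0).
Result: proj_W(v) = (42/61, -24/61, 24/61, 138/61).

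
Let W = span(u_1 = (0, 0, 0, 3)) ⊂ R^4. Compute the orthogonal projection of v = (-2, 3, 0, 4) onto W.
proj_W(v) = (0, 0, 0, 4)

Set up U = [u_1 | ... | u_1] ∈ R^(4×1). The projector onto W = col(U) is P = U (U^T U)^(-1) U^T.
Compute U^T U =
  [9],
and U^T v = (12).
Solve U^T U · c = U^T v for the coefficients: c = (4/3). The projection is proj_W(v) = U c.
Check: (v - proj_W(v)) · u_1 = 0  (should be 0).
Result: proj_W(v) = (0, 0, 0, 4).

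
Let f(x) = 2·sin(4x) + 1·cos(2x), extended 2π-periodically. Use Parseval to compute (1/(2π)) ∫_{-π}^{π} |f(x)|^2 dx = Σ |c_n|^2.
Σ |c_n|^2 = 5/2

Expand |f|^2 and use orthogonality of {sin(nx), cos(mx)} on [-π, π]:
  ∫_{-π}^{π} sin(nx)^2 dx = π, ∫ cos(mx)^2 dx = π, and cross terms integrate to 0.
So ∫_{-π}^{π} f(x)^2 dx = 2^2 · π + 1^2 · π = (4 + 1)π.
Divide by 2π: (4 + 1)/2 = 5/2.
By Parseval, this equals Σ |c_n|^2.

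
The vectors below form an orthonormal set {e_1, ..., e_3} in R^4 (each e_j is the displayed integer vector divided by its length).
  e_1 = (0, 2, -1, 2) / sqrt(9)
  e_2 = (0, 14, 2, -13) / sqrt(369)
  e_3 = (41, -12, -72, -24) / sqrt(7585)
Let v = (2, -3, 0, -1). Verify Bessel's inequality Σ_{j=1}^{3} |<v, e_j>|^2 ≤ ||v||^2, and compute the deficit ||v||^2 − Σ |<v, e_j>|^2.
Σ |<v, e_j>|^2 = 2229/185; ||v||^2 = 14; deficit = 361/185

Write each e_j = u_j / sqrt(<u_j, u_j>) where u_j is the displayed integer vector. Then <v, e_j> = <v, u_j> / sqrt(<u_j, u_j>), so |<v, e_j>|^2 = <v, u_j>^2 / <u_j, u_j>.
Coefficients: <v, e_1> = -8/sqrt(9), <v, e_2> = -29/sqrt(369), <v, e_3> = 142/sqrt(7585).
Square and sum: Σ |<v, e_j>|^2 = 2229/185.
Compute ||v||^2 = v·v = 14.
Deficit = 14 − 2229/185 = 361/185 ≥ 0, confirming Bessel's inequality. (The deficit equals ||v − Σ <v,e_j> e_j||^2, the squared distance from v to span{e_j}.)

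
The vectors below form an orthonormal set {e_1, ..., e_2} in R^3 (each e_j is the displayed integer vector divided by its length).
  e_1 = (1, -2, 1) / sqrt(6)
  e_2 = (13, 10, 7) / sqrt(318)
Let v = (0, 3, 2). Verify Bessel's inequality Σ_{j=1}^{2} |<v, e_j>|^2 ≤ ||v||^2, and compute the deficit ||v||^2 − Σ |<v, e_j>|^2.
Σ |<v, e_j>|^2 = 464/53; ||v||^2 = 13; deficit = 225/53

Write each e_j = u_j / sqrt(<u_j, u_j>) where u_j is the displayed integer vector. Then <v, e_j> = <v, u_j> / sqrt(<u_j, u_j>), so |<v, e_j>|^2 = <v, u_j>^2 / <u_j, u_j>.
Coefficients: <v, e_1> = -4/sqrt(6), <v, e_2> = 44/sqrt(318).
Square and sum: Σ |<v, e_j>|^2 = 464/53.
Compute ||v||^2 = v·v = 13.
Deficit = 13 − 464/53 = 225/53 ≥ 0, confirming Bessel's inequality. (The deficit equals ||v − Σ <v,e_j> e_j||^2, the squared distance from v to span{e_j}.)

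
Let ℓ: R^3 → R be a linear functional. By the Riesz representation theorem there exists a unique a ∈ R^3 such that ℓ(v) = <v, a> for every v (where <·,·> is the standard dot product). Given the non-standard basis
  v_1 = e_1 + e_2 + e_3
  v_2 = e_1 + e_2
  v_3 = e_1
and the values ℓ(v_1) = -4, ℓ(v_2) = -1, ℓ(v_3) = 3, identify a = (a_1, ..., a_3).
a = (3, -4, -3)

Write a = (a_1, ..., a_3) in the standard basis. For each basis vector v_i, ℓ(v_i) = <v_i, a> is a linear equation in the a_j's. Collect the n equations into a matrix system V a = ℓ, where row i of V is v_i (expressed in the standard basis). Since V is invertible (lower-triangular with 1s on the diagonal, up to permutation), solve by back-substitution:
  V =
[[1, 1, 1],
 [1, 1, 0],
 [1, 0, 0]]
  V a = (-4, -1, 3)
Solving gives a = (3, -4, -3).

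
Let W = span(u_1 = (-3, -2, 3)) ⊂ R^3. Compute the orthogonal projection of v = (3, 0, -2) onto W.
proj_W(v) = (45/22, 15/11, -45/22)

Set up U = [u_1 | ... | u_1] ∈ R^(3×1). The projector onto W = col(U) is P = U (U^T U)^(-1) U^T.
Compute U^T U =
  [22],
and U^T v = (-15).
Solve U^T U · c = U^T v for the coefficients: c = (-15/22). The projection is proj_W(v) = U c.
Check: (v - proj_W(v)) · u_1 = 0  (should be 0).
Result: proj_W(v) = (45/22, 15/11, -45/22).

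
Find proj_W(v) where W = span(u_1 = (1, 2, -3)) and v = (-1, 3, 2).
proj_W(v) = (-1/14, -1/7, 3/14)

Set up U = [u_1 | ... | u_1] ∈ R^(3×1). The projector onto W = col(U) is P = U (U^T U)^(-1) U^T.
Compute U^T U =
  [14],
and U^T v = (-1).
Solve U^T U · c = U^T v for the coefficients: c = (-1/14). The projection is proj_W(v) = U c.
Check: (v - proj_W(v)) · u_1 = 0  (should be 0).
Result: proj_W(v) = (-1/14, -1/7, 3/14).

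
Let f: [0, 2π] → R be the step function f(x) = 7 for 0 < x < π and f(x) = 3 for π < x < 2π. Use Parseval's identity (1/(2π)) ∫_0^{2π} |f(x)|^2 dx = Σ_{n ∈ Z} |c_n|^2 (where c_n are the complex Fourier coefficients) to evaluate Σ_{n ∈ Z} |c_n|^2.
Σ |c_n|^2 = 29

Parseval equates the L^2 energy of f (normalised by 1/(2π)) with the ℓ^2 sum of its Fourier coefficients: (1/(2π)) ∫_0^{2π} |f|^2 = Σ |c_n|^2.
Compute the left side: (1/(2π)) [∫_0^π 7^2 dx + ∫_π^{2π} 3^2 dx] = (1/(2π)) · (49π + 9π) = (49 + 9)/2 = 29.
So Σ_{n ∈ Z} |c_n|^2 = 29.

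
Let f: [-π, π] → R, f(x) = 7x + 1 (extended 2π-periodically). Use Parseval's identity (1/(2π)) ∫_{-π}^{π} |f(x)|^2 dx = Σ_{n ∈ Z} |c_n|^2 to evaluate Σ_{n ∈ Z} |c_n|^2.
Σ |c_n|^2 = 49π^2/3 + 1

Expand and integrate term by term over [-π, π]:
  ∫ (7x)^2 dx = 49·(2π^3/3); ∫ 2·7·(1)·x dx = 0 (odd integrand); ∫ 1^2 dx = 1·2π.
So (1/(2π)) ∫_{-π}^{π} (7x + 1)^2 dx = 49π^2/3 + 1 = 49π^2/3 + 1.
Parseval ⇒ Σ |c_n|^2 = 49π^2/3 + 1.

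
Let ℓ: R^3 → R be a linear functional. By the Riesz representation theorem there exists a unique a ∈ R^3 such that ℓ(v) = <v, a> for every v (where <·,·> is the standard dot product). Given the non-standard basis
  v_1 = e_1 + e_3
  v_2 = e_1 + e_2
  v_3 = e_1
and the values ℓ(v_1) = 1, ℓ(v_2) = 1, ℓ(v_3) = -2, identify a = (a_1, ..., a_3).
a = (-2, 3, 3)

Write a = (a_1, ..., a_3) in the standard basis. For each basis vector v_i, ℓ(v_i) = <v_i, a> is a linear equation in the a_j's. Collect the n equations into a matrix system V a = ℓ, where row i of V is v_i (expressed in the standard basis). Since V is invertible (lower-triangular with 1s on the diagonal, up to permutation), solve by back-substitution:
  V =
[[1, 0, 1],
 [1, 1, 0],
 [1, 0, 0]]
  V a = (1, 1, -2)
Solving gives a = (-2, 3, 3).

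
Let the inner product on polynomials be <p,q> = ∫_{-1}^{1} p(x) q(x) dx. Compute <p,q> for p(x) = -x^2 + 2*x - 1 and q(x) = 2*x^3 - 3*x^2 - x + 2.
<p,q> = -28/15

Expand the product: p(x)·q(x) = -2*x^5 + 7*x^4 - 7*x^3 - x^2 + 5*x - 2.
∫_{-1}^{1} of each monomial x^k gives [2/(k+1) if k even, 0 if k odd]. Integrating term-by-term (or equivalently evaluating the antiderivative F(x) = -x^6/3 + 7*x^5/5 - 7*x^4/4 - x^3/3 + 5*x^2/2 - 2*x at the endpoints):
  F(1) − F(−1) = -31/60 − (27/20) = -28/15.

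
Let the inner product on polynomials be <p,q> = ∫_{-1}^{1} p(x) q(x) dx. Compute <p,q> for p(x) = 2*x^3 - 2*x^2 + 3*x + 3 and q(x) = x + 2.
<p,q> = 182/15

Expand the product: p(x)·q(x) = 2*x^4 + 2*x^3 - x^2 + 9*x + 6.
∫_{-1}^{1} of each monomial x^k gives [2/(k+1) if k even, 0 if k odd]. Integrating term-by-term (or equivalently evaluating the antiderivative F(x) = 2*x^5/5 + x^4/2 - x^3/3 + 9*x^2/2 + 6*x at the endpoints):
  F(1) − F(−1) = 166/15 − (-16/15) = 182/15.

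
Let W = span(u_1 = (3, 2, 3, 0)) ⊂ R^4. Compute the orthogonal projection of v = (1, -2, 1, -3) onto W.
proj_W(v) = (3/11, 2/11, 3/11, 0)

Set up U = [u_1 | ... | u_1] ∈ R^(4×1). The projector onto W = col(U) is P = U (U^T U)^(-1) U^T.
Compute U^T U =
  [22],
and U^T v = (2).
Solve U^T U · c = U^T v for the coefficients: c = (1/11). The projection is proj_W(v) = U c.
Check: (v - proj_W(v)) · u_1 = 0  (should be 0).
Result: proj_W(v) = (3/11, 2/11, 3/11, 0).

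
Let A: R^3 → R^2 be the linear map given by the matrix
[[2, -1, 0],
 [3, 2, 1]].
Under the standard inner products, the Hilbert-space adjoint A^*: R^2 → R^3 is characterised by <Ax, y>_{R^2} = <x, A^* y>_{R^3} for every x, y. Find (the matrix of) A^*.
A^* = A^T =
[[2, 3],
 [-1, 2],
 [0, 1]]

For real matrices with standard dot products, the defining identity <Ax, y> = <x, A^* y> gives (Ax)^T y = x^T (A^*) y, i.e. x^T A^T y = x^T (A^*) y. Since this holds for all x, y, we must have A^* = A^T. Therefore
A^* =
[[2, 3],
 [-1, 2],
 [0, 1]].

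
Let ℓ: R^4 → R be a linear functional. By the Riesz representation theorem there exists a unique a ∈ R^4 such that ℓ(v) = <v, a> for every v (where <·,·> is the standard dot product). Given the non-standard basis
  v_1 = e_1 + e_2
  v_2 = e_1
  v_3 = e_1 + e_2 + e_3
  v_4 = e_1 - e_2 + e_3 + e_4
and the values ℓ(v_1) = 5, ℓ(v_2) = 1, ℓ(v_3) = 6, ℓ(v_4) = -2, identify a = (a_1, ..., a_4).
a = (1, 4, 1, 0)

Write a = (a_1, ..., a_4) in the standard basis. For each basis vector v_i, ℓ(v_i) = <v_i, a> is a linear equation in the a_j's. Collect the n equations into a matrix system V a = ℓ, where row i of V is v_i (expressed in the standard basis). Since V is invertible (lower-triangular with 1s on the diagonal, up to permutation), solve by back-substitution:
  V =
[[1, 1, 0, 0],
 [1, 0, 0, 0],
 [1, 1, 1, 0],
 [1, -1, 1, 1]]
  V a = (5, 1, 6, -2)
Solving gives a = (1, 4, 1, 0).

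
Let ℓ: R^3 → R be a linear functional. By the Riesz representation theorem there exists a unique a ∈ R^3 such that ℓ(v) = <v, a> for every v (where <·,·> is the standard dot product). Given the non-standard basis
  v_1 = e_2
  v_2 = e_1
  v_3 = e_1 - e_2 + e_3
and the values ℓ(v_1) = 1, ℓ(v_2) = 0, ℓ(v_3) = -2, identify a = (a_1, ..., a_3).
a = (0, 1, -1)

Write a = (a_1, ..., a_3) in the standard basis. For each basis vector v_i, ℓ(v_i) = <v_i, a> is a linear equation in the a_j's. Collect the n equations into a matrix system V a = ℓ, where row i of V is v_i (expressed in the standard basis). Since V is invertible (lower-triangular with 1s on the diagonal, up to permutation), solve by back-substitution:
  V =
[[0, 1, 0],
 [1, 0, 0],
 [1, -1, 1]]
  V a = (1, 0, -2)
Solving gives a = (0, 1, -1).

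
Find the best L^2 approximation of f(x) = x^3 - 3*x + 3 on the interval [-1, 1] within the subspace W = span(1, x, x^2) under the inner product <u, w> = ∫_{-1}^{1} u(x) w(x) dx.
g(x) = 3 - 12*x/5

The best approximation g ∈ W is the orthogonal projection of f onto W. Writing g = a_0 + a_1 x + a_2 x^2, the coefficients solve the normal equations G · a = b where
  G_{ij} = <φ_i, φ_j> and b_i = <f, φ_i>, with φ_0 = 1, φ_1 = x, φ_2 = x^2.
G =
  [2, 0, 2/3]
  [0, 2/3, 0]
  [2/3, 0, 2/5],
b = (6, -8/5, 2).
Solving gives a_0 = 3, a_1 = -12/5, a_2 = 0, so
  g(x) = 3 - 12*x/5.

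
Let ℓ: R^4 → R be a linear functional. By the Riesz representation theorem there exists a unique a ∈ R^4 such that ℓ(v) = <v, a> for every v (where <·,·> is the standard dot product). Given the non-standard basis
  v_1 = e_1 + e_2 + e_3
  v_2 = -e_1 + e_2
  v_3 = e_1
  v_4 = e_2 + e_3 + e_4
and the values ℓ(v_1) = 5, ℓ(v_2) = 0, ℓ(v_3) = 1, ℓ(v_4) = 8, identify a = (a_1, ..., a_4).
a = (1, 1, 3, 4)

Write a = (a_1, ..., a_4) in the standard basis. For each basis vector v_i, ℓ(v_i) = <v_i, a> is a linear equation in the a_j's. Collect the n equations into a matrix system V a = ℓ, where row i of V is v_i (expressed in the standard basis). Since V is invertible (lower-triangular with 1s on the diagonal, up to permutation), solve by back-substitution:
  V =
[[1, 1, 1, 0],
 [-1, 1, 0, 0],
 [1, 0, 0, 0],
 [0, 1, 1, 1]]
  V a = (5, 0, 1, 8)
Solving gives a = (1, 1, 3, 4).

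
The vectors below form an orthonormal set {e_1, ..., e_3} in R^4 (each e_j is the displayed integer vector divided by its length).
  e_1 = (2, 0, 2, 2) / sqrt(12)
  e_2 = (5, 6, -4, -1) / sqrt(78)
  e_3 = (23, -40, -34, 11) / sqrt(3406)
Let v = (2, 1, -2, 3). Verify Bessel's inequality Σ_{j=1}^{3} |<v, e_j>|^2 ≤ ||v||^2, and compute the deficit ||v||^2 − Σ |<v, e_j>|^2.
Σ |<v, e_j>|^2 = 1574/131; ||v||^2 = 18; deficit = 784/131

Write each e_j = u_j / sqrt(<u_j, u_j>) where u_j is the displayed integer vector. Then <v, e_j> = <v, u_j> / sqrt(<u_j, u_j>), so |<v, e_j>|^2 = <v, u_j>^2 / <u_j, u_j>.
Coefficients: <v, e_1> = 6/sqrt(12), <v, e_2> = 21/sqrt(78), <v, e_3> = 107/sqrt(3406).
Square and sum: Σ |<v, e_j>|^2 = 1574/131.
Compute ||v||^2 = v·v = 18.
Deficit = 18 − 1574/131 = 784/131 ≥ 0, confirming Bessel's inequality. (The deficit equals ||v − Σ <v,e_j> e_j||^2, the squared distance from v to span{e_j}.)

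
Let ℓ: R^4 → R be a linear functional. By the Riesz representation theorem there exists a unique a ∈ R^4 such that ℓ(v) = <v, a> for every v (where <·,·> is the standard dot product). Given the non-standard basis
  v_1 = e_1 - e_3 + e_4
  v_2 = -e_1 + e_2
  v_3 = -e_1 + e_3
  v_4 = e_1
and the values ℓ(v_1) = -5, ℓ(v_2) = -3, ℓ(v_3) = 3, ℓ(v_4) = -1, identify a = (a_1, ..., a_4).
a = (-1, -4, 2, -2)

Write a = (a_1, ..., a_4) in the standard basis. For each basis vector v_i, ℓ(v_i) = <v_i, a> is a linear equation in the a_j's. Collect the n equations into a matrix system V a = ℓ, where row i of V is v_i (expressed in the standard basis). Since V is invertible (lower-triangular with 1s on the diagonal, up to permutation), solve by back-substitution:
  V =
[[1, 0, -1, 1],
 [-1, 1, 0, 0],
 [-1, 0, 1, 0],
 [1, 0, 0, 0]]
  V a = (-5, -3, 3, -1)
Solving gives a = (-1, -4, 2, -2).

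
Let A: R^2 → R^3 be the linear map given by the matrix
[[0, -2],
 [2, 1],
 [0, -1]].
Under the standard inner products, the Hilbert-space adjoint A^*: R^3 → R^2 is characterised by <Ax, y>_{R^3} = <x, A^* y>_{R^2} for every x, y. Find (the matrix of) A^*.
A^* = A^T =
[[0, 2, 0],
 [-2, 1, -1]]

For real matrices with standard dot products, the defining identity <Ax, y> = <x, A^* y> gives (Ax)^T y = x^T (A^*) y, i.e. x^T A^T y = x^T (A^*) y. Since this holds for all x, y, we must have A^* = A^T. Therefore
A^* =
[[0, 2, 0],
 [-2, 1, -1]].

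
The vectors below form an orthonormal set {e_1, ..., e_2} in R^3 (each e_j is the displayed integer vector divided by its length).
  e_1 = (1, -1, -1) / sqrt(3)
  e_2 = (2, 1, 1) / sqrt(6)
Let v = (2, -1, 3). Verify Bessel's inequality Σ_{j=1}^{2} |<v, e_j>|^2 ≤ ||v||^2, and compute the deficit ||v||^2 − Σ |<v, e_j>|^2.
Σ |<v, e_j>|^2 = 6; ||v||^2 = 14; deficit = 8

Write each e_j = u_j / sqrt(<u_j, u_j>) where u_j is the displayed integer vector. Then <v, e_j> = <v, u_j> / sqrt(<u_j, u_j>), so |<v, e_j>|^2 = <v, u_j>^2 / <u_j, u_j>.
Coefficients: <v, e_1> = 0/sqrt(3), <v, e_2> = 6/sqrt(6).
Square and sum: Σ |<v, e_j>|^2 = 6.
Compute ||v||^2 = v·v = 14.
Deficit = 14 − 6 = 8 ≥ 0, confirming Bessel's inequality. (The deficit equals ||v − Σ <v,e_j> e_j||^2, the squared distance from v to span{e_j}.)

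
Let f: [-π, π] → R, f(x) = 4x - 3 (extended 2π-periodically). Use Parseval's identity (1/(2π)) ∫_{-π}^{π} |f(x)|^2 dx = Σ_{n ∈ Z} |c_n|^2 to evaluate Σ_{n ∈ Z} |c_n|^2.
Σ |c_n|^2 = 16π^2/3 + 9

Expand and integrate term by term over [-π, π]:
  ∫ (4x)^2 dx = 16·(2π^3/3); ∫ 2·4·(-3)·x dx = 0 (odd integrand); ∫ (-3)^2 dx = 9·2π.
So (1/(2π)) ∫_{-π}^{π} (4x - 3)^2 dx = 16π^2/3 + 9 = 16π^2/3 + 9.
Parseval ⇒ Σ |c_n|^2 = 16π^2/3 + 9.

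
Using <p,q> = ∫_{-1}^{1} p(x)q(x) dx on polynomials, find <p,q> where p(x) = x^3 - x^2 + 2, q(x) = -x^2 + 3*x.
<p,q> = 4/15

Expand the product: p(x)·q(x) = -x^5 + 4*x^4 - 3*x^3 - 2*x^2 + 6*x.
∫_{-1}^{1} of each monomial x^k gives [2/(k+1) if k even, 0 if k odd]. Integrating term-by-term (or equivalently evaluating the antiderivative F(x) = -x^6/6 + 4*x^5/5 - 3*x^4/4 - 2*x^3/3 + 3*x^2 at the endpoints):
  F(1) − F(−1) = 133/60 − (39/20) = 4/15.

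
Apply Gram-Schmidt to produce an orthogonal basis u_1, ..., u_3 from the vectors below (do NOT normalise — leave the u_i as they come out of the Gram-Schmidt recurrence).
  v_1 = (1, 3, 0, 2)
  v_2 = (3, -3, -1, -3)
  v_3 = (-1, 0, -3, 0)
Orthogonal basis:
  u_1 = (1, 3, 0, 2)
  u_2 = (27/7, -3/7, -1, -9/7)
  u_3 = (-23/31, 6/31, -189/62, 5/62)

Apply the Gram-Schmidt recurrence
  u_1 = v_1
  u_i = v_i − Σ_{j<i} ((v_i · u_j) / (u_j · u_j)) · u_j.

Step by step this gives:
  u_1 = (1, 3, 0, 2)
  u_2 = (27/7, -3/7, -1, -9/7)
  u_3 = (-23/31, 6/31, -189/62, 5/62)

Orthogonality check:
  u_2 · u_1 = 0 (should be 0)
  u_3 · u_1 = 0 (should be 0)
  u_3 · u_2 = 0 (should be 0)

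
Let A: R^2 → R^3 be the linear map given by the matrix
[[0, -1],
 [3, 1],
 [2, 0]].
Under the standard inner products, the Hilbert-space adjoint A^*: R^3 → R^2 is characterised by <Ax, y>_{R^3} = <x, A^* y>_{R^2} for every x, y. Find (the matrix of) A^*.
A^* = A^T =
[[0, 3, 2],
 [-1, 1, 0]]

For real matrices with standard dot products, the defining identity <Ax, y> = <x, A^* y> gives (Ax)^T y = x^T (A^*) y, i.e. x^T A^T y = x^T (A^*) y. Since this holds for all x, y, we must have A^* = A^T. Therefore
A^* =
[[0, 3, 2],
 [-1, 1, 0]].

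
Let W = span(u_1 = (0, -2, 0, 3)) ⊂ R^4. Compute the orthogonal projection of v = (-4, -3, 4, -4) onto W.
proj_W(v) = (0, 12/13, 0, -18/13)

Set up U = [u_1 | ... | u_1] ∈ R^(4×1). The projector onto W = col(U) is P = U (U^T U)^(-1) U^T.
Compute U^T U =
  [13],
and U^T v = (-6).
Solve U^T U · c = U^T v for the coefficients: c = (-6/13). The projection is proj_W(v) = U c.
Check: (v - proj_W(v)) · u_1 = 0  (should be 0).
Result: proj_W(v) = (0, 12/13, 0, -18/13).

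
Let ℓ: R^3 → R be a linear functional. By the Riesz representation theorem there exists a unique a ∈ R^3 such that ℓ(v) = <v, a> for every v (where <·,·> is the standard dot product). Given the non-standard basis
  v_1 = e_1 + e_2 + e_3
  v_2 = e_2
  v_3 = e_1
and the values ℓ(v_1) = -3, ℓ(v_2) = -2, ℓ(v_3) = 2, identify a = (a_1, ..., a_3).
a = (2, -2, -3)

Write a = (a_1, ..., a_3) in the standard basis. For each basis vector v_i, ℓ(v_i) = <v_i, a> is a linear equation in the a_j's. Collect the n equations into a matrix system V a = ℓ, where row i of V is v_i (expressed in the standard basis). Since V is invertible (lower-triangular with 1s on the diagonal, up to permutation), solve by back-substitution:
  V =
[[1, 1, 1],
 [0, 1, 0],
 [1, 0, 0]]
  V a = (-3, -2, 2)
Solving gives a = (2, -2, -3).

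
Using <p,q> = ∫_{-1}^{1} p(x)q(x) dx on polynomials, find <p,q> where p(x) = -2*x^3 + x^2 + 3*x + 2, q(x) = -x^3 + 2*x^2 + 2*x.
<p,q> = 110/21

Expand the product: p(x)·q(x) = 2*x^6 - 5*x^5 - 5*x^4 + 6*x^3 + 10*x^2 + 4*x.
∫_{-1}^{1} of each monomial x^k gives [2/(k+1) if k even, 0 if k odd]. Integrating term-by-term (or equivalently evaluating the antiderivative F(x) = 2*x^7/7 - 5*x^6/6 - x^5 + 3*x^4/2 + 10*x^3/3 + 2*x^2 at the endpoints):
  F(1) − F(−1) = 37/7 − (1/21) = 110/21.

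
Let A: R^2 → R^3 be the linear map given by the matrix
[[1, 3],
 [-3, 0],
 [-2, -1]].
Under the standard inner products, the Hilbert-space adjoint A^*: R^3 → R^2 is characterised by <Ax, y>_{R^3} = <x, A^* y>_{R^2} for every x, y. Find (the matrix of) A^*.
A^* = A^T =
[[1, -3, -2],
 [3, 0, -1]]

For real matrices with standard dot products, the defining identity <Ax, y> = <x, A^* y> gives (Ax)^T y = x^T (A^*) y, i.e. x^T A^T y = x^T (A^*) y. Since this holds for all x, y, we must have A^* = A^T. Therefore
A^* =
[[1, -3, -2],
 [3, 0, -1]].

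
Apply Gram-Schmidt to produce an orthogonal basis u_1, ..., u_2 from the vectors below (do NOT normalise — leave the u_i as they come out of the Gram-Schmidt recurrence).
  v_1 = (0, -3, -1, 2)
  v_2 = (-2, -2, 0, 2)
Orthogonal basis:
  u_1 = (0, -3, -1, 2)
  u_2 = (-2, 1/7, 5/7, 4/7)

Apply the Gram-Schmidt recurrence
  u_1 = v_1
  u_i = v_i − Σ_{j<i} ((v_i · u_j) / (u_j · u_j)) · u_j.

Step by step this gives:
  u_1 = (0, -3, -1, 2)
  u_2 = (-2, 1/7, 5/7, 4/7)

Orthogonality check:
  u_2 · u_1 = 0 (should be 0)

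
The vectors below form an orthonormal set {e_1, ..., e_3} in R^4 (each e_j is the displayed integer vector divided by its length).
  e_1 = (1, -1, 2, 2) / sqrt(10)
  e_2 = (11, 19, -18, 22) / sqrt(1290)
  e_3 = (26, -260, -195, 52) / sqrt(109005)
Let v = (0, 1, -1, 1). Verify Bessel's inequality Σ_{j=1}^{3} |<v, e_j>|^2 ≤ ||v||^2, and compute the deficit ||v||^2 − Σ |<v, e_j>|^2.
Σ |<v, e_j>|^2 = 14/5; ||v||^2 = 3; deficit = 1/5

Write each e_j = u_j / sqrt(<u_j, u_j>) where u_j is the displayed integer vector. Then <v, e_j> = <v, u_j> / sqrt(<u_j, u_j>), so |<v, e_j>|^2 = <v, u_j>^2 / <u_j, u_j>.
Coefficients: <v, e_1> = -1/sqrt(10), <v, e_2> = 59/sqrt(1290), <v, e_3> = -13/sqrt(109005).
Square and sum: Σ |<v, e_j>|^2 = 14/5.
Compute ||v||^2 = v·v = 3.
Deficit = 3 − 14/5 = 1/5 ≥ 0, confirming Bessel's inequality. (The deficit equals ||v − Σ <v,e_j> e_j||^2, the squared distance from v to span{e_j}.)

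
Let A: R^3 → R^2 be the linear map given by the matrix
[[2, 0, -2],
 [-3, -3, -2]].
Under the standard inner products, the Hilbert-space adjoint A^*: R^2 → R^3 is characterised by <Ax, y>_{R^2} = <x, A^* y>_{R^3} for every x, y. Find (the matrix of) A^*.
A^* = A^T =
[[2, -3],
 [0, -3],
 [-2, -2]]

For real matrices with standard dot products, the defining identity <Ax, y> = <x, A^* y> gives (Ax)^T y = x^T (A^*) y, i.e. x^T A^T y = x^T (A^*) y. Since this holds for all x, y, we must have A^* = A^T. Therefore
A^* =
[[2, -3],
 [0, -3],
 [-2, -2]].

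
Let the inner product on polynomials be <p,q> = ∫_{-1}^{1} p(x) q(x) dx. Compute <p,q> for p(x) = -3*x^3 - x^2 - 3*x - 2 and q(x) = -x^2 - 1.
<p,q> = 32/5

Expand the product: p(x)·q(x) = 3*x^5 + x^4 + 6*x^3 + 3*x^2 + 3*x + 2.
∫_{-1}^{1} of each monomial x^k gives [2/(k+1) if k even, 0 if k odd]. Integrating term-by-term (or equivalently evaluating the antiderivative F(x) = x^6/2 + x^5/5 + 3*x^4/2 + x^3 + 3*x^2/2 + 2*x at the endpoints):
  F(1) − F(−1) = 67/10 − (3/10) = 32/5.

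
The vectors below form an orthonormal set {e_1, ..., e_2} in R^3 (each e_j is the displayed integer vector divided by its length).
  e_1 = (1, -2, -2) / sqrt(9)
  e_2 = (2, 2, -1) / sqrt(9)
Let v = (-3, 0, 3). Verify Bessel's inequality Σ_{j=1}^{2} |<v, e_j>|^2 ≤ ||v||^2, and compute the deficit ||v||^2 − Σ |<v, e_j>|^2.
Σ |<v, e_j>|^2 = 18; ||v||^2 = 18; deficit = 0

Write each e_j = u_j / sqrt(<u_j, u_j>) where u_j is the displayed integer vector. Then <v, e_j> = <v, u_j> / sqrt(<u_j, u_j>), so |<v, e_j>|^2 = <v, u_j>^2 / <u_j, u_j>.
Coefficients: <v, e_1> = -9/sqrt(9), <v, e_2> = -9/sqrt(9).
Square and sum: Σ |<v, e_j>|^2 = 18.
Compute ||v||^2 = v·v = 18.
Deficit = 18 − 18 = 0 ≥ 0, confirming Bessel's inequality. (The deficit equals ||v − Σ <v,e_j> e_j||^2, the squared distance from v to span{e_j}.)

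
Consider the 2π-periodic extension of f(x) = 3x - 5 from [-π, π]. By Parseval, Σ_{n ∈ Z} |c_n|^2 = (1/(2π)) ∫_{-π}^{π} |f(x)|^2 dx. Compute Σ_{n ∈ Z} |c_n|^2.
Σ |c_n|^2 = 3π^2 + 25

Expand and integrate term by term over [-π, π]:
  ∫ (3x)^2 dx = 9·(2π^3/3); ∫ 2·3·(-5)·x dx = 0 (odd integrand); ∫ (-5)^2 dx = 25·2π.
So (1/(2π)) ∫_{-π}^{π} (3x - 5)^2 dx = 9π^2/3 + 25 = 3π^2 + 25.
Parseval ⇒ Σ |c_n|^2 = 3π^2 + 25.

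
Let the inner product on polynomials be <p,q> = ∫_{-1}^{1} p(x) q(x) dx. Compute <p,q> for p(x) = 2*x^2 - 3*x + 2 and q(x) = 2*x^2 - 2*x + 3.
<p,q> = 364/15

Expand the product: p(x)·q(x) = 4*x^4 - 10*x^3 + 16*x^2 - 13*x + 6.
∫_{-1}^{1} of each monomial x^k gives [2/(k+1) if k even, 0 if k odd]. Integrating term-by-term (or equivalently evaluating the antiderivative F(x) = 4*x^5/5 - 5*x^4/2 + 16*x^3/3 - 13*x^2/2 + 6*x at the endpoints):
  F(1) − F(−1) = 47/15 − (-317/15) = 364/15.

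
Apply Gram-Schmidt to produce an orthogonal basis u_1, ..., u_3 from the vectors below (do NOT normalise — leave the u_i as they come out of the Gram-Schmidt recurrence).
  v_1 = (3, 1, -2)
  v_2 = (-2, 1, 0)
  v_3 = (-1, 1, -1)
Orthogonal basis:
  u_1 = (3, 1, -2)
  u_2 = (-13/14, 19/14, -5/7)
  u_3 = (-2/15, -4/15, -1/3)

Apply the Gram-Schmidt recurrence
  u_1 = v_1
  u_i = v_i − Σ_{j<i} ((v_i · u_j) / (u_j · u_j)) · u_j.

Step by step this gives:
  u_1 = (3, 1, -2)
  u_2 = (-13/14, 19/14, -5/7)
  u_3 = (-2/15, -4/15, -1/3)

Orthogonality check:
  u_2 · u_1 = 0 (should be 0)
  u_3 · u_1 = 0 (should be 0)
  u_3 · u_2 = 0 (should be 0)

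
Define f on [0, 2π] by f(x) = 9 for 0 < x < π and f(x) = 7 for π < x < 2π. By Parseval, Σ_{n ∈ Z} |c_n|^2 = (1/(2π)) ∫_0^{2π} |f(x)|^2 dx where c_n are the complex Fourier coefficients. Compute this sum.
Σ |c_n|^2 = 65

Parseval equates the L^2 energy of f (normalised by 1/(2π)) with the ℓ^2 sum of its Fourier coefficients: (1/(2π)) ∫_0^{2π} |f|^2 = Σ |c_n|^2.
Compute the left side: (1/(2π)) [∫_0^π 9^2 dx + ∫_π^{2π} 7^2 dx] = (1/(2π)) · (81π + 49π) = (81 + 49)/2 = 65.
So Σ_{n ∈ Z} |c_n|^2 = 65.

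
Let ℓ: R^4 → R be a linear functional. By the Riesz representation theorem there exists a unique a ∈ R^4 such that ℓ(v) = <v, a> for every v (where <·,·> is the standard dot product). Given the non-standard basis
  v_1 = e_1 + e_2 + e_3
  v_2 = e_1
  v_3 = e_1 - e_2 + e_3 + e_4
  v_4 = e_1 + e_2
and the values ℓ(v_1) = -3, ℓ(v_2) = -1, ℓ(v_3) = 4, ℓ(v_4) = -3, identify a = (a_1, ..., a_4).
a = (-1, -2, 0, 3)

Write a = (a_1, ..., a_4) in the standard basis. For each basis vector v_i, ℓ(v_i) = <v_i, a> is a linear equation in the a_j's. Collect the n equations into a matrix system V a = ℓ, where row i of V is v_i (expressed in the standard basis). Since V is invertible (lower-triangular with 1s on the diagonal, up to permutation), solve by back-substitution:
  V =
[[1, 1, 1, 0],
 [1, 0, 0, 0],
 [1, -1, 1, 1],
 [1, 1, 0, 0]]
  V a = (-3, -1, 4, -3)
Solving gives a = (-1, -2, 0, 3).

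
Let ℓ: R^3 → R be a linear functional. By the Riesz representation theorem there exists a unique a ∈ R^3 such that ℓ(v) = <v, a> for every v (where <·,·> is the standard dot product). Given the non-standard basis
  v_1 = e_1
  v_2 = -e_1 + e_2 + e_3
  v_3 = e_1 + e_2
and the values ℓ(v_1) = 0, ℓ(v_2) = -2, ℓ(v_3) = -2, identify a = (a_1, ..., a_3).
a = (0, -2, 0)

Write a = (a_1, ..., a_3) in the standard basis. For each basis vector v_i, ℓ(v_i) = <v_i, a> is a linear equation in the a_j's. Collect the n equations into a matrix system V a = ℓ, where row i of V is v_i (expressed in the standard basis). Since V is invertible (lower-triangular with 1s on the diagonal, up to permutation), solve by back-substitution:
  V =
[[1, 0, 0],
 [-1, 1, 1],
 [1, 1, 0]]
  V a = (0, -2, -2)
Solving gives a = (0, -2, 0).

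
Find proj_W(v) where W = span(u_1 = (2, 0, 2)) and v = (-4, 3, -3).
proj_W(v) = (-7/2, 0, -7/2)

Set up U = [u_1 | ... | u_1] ∈ R^(3×1). The projector onto W = col(U) is P = U (U^T U)^(-1) U^T.
Compute U^T U =
  [8],
and U^T v = (-14).
Solve U^T U · c = U^T v for the coefficients: c = (-7/4). The projection is proj_W(v) = U c.
Check: (v - proj_W(v)) · u_1 = 0  (should be 0).
Result: proj_W(v) = (-7/2, 0, -7/2).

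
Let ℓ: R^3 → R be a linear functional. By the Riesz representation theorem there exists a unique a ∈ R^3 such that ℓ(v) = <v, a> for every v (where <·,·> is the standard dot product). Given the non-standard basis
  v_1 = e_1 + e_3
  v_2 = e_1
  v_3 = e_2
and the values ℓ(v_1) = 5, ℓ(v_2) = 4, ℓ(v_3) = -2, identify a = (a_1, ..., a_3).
a = (4, -2, 1)

Write a = (a_1, ..., a_3) in the standard basis. For each basis vector v_i, ℓ(v_i) = <v_i, a> is a linear equation in the a_j's. Collect the n equations into a matrix system V a = ℓ, where row i of V is v_i (expressed in the standard basis). Since V is invertible (lower-triangular with 1s on the diagonal, up to permutation), solve by back-substitution:
  V =
[[1, 0, 1],
 [1, 0, 0],
 [0, 1, 0]]
  V a = (5, 4, -2)
Solving gives a = (4, -2, 1).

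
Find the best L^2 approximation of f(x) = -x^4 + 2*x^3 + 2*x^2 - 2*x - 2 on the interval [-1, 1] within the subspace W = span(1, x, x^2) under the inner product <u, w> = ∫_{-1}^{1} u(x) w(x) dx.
g(x) = 8*x^2/7 - 4*x/5 - 67/35

The best approximation g ∈ W is the orthogonal projection of f onto W. Writing g = a_0 + a_1 x + a_2 x^2, the coefficients solve the normal equations G · a = b where
  G_{ij} = <φ_i, φ_j> and b_i = <f, φ_i>, with φ_0 = 1, φ_1 = x, φ_2 = x^2.
G =
  [2, 0, 2/3]
  [0, 2/3, 0]
  [2/3, 0, 2/5],
b = (-46/15, -8/15, -86/105).
Solving gives a_0 = -67/35, a_1 = -4/5, a_2 = 8/7, so
  g(x) = 8*x^2/7 - 4*x/5 - 67/35.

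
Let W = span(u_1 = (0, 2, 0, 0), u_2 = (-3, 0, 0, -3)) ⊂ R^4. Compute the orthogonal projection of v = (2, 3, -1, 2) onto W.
proj_W(v) = (2, 3, 0, 2)

Set up U = [u_1 | ... | u_2] ∈ R^(4×2). The projector onto W = col(U) is P = U (U^T U)^(-1) U^T.
Compute U^T U =
  [4, 0]
  [0, 18],
and U^T v = (6, -12).
Solve U^T U · c = U^T v for the coefficients: c = (3/2, -2/3). The projection is proj_W(v) = U c.
Check: (v - proj_W(v)) · u_1 = 0  (should be 0).
Check: (v - proj_W(v)) · u_2 = 0  (should be 0).
Result: proj_W(v) = (2, 3, 0, 2).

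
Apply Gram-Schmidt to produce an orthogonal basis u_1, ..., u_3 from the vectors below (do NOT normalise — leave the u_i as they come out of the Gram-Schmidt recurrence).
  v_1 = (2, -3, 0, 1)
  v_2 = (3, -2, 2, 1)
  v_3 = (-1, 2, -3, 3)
Orthogonal basis:
  u_1 = (2, -3, 0, 1)
  u_2 = (8/7, 11/14, 2, 1/14)
  u_3 = (62/83, 136/83, -99/83, 284/83)

Apply the Gram-Schmidt recurrence
  u_1 = v_1
  u_i = v_i − Σ_{j<i} ((v_i · u_j) / (u_j · u_j)) · u_j.

Step by step this gives:
  u_1 = (2, -3, 0, 1)
  u_2 = (8/7, 11/14, 2, 1/14)
  u_3 = (62/83, 136/83, -99/83, 284/83)

Orthogonality check:
  u_2 · u_1 = 0 (should be 0)
  u_3 · u_1 = 0 (should be 0)
  u_3 · u_2 = 0 (should be 0)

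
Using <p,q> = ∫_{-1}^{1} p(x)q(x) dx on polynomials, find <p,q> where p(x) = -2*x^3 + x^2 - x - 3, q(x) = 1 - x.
<p,q> = -58/15

Expand the product: p(x)·q(x) = 2*x^4 - 3*x^3 + 2*x^2 + 2*x - 3.
∫_{-1}^{1} of each monomial x^k gives [2/(k+1) if k even, 0 if k odd]. Integrating term-by-term (or equivalently evaluating the antiderivative F(x) = 2*x^5/5 - 3*x^4/4 + 2*x^3/3 + x^2 - 3*x at the endpoints):
  F(1) − F(−1) = -101/60 − (131/60) = -58/15.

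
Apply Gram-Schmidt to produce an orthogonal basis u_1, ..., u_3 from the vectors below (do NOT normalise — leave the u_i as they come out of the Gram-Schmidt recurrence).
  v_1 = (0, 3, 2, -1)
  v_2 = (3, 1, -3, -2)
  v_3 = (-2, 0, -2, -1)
Orthogonal basis:
  u_1 = (0, 3, 2, -1)
  u_2 = (3, 17/14, -20/7, -29/14)
  u_3 = (-239/107, 176/321, -433/321, -338/321)

Apply the Gram-Schmidt recurrence
  u_1 = v_1
  u_i = v_i − Σ_{j<i} ((v_i · u_j) / (u_j · u_j)) · u_j.

Step by step this gives:
  u_1 = (0, 3, 2, -1)
  u_2 = (3, 17/14, -20/7, -29/14)
  u_3 = (-239/107, 176/321, -433/321, -338/321)

Orthogonality check:
  u_2 · u_1 = 0 (should be 0)
  u_3 · u_1 = 0 (should be 0)
  u_3 · u_2 = 0 (should be 0)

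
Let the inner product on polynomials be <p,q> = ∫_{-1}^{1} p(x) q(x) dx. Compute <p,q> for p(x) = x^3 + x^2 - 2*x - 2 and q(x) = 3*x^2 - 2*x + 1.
<p,q> = -64/15

Expand the product: p(x)·q(x) = 3*x^5 + x^4 - 7*x^3 - x^2 + 2*x - 2.
∫_{-1}^{1} of each monomial x^k gives [2/(k+1) if k even, 0 if k odd]. Integrating term-by-term (or equivalently evaluating the antiderivative F(x) = x^6/2 + x^5/5 - 7*x^4/4 - x^3/3 + x^2 - 2*x at the endpoints):
  F(1) − F(−1) = -143/60 − (113/60) = -64/15.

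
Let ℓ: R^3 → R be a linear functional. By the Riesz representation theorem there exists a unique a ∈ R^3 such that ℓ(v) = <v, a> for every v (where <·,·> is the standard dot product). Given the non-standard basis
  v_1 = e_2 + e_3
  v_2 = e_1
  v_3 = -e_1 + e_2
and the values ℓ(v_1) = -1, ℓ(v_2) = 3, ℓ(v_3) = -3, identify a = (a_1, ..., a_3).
a = (3, 0, -1)

Write a = (a_1, ..., a_3) in the standard basis. For each basis vector v_i, ℓ(v_i) = <v_i, a> is a linear equation in the a_j's. Collect the n equations into a matrix system V a = ℓ, where row i of V is v_i (expressed in the standard basis). Since V is invertible (lower-triangular with 1s on the diagonal, up to permutation), solve by back-substitution:
  V =
[[0, 1, 1],
 [1, 0, 0],
 [-1, 1, 0]]
  V a = (-1, 3, -3)
Solving gives a = (3, 0, -1).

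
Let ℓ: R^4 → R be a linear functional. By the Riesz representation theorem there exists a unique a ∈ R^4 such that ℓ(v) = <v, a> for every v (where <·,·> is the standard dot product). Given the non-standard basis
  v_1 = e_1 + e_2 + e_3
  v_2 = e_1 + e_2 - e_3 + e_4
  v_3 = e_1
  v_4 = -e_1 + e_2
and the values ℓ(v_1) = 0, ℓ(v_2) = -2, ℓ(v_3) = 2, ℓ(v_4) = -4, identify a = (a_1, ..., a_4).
a = (2, -2, 0, -2)

Write a = (a_1, ..., a_4) in the standard basis. For each basis vector v_i, ℓ(v_i) = <v_i, a> is a linear equation in the a_j's. Collect the n equations into a matrix system V a = ℓ, where row i of V is v_i (expressed in the standard basis). Since V is invertible (lower-triangular with 1s on the diagonal, up to permutation), solve by back-substitution:
  V =
[[1, 1, 1, 0],
 [1, 1, -1, 1],
 [1, 0, 0, 0],
 [-1, 1, 0, 0]]
  V a = (0, -2, 2, -4)
Solving gives a = (2, -2, 0, -2).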